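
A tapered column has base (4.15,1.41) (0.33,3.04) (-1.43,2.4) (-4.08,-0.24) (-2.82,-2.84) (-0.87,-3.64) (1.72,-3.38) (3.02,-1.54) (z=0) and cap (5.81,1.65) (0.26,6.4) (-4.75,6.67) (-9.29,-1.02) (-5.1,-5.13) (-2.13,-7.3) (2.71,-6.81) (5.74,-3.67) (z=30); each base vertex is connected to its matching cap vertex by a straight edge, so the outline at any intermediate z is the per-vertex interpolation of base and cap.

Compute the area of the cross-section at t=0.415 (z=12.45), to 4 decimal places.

Cross-section at t=0.415: each vertex is (1-t)·p0[i] + t·p1[i].
  v1: (1-0.415)·(4.15,1.41) + 0.415·(5.81,1.65) = (4.8389,1.5096)
  v2: (1-0.415)·(0.33,3.04) + 0.415·(0.26,6.4) = (0.3009,4.4344)
  v3: (1-0.415)·(-1.43,2.4) + 0.415·(-4.75,6.67) = (-2.8078,4.1720)
  v4: (1-0.415)·(-4.08,-0.24) + 0.415·(-9.29,-1.02) = (-6.2421,-0.5637)
  v5: (1-0.415)·(-2.82,-2.84) + 0.415·(-5.1,-5.13) = (-3.7662,-3.7903)
  v6: (1-0.415)·(-0.87,-3.64) + 0.415·(-2.13,-7.3) = (-1.3929,-5.1589)
  v7: (1-0.415)·(1.72,-3.38) + 0.415·(2.71,-6.81) = (2.1308,-4.8034)
  v8: (1-0.415)·(3.02,-1.54) + 0.415·(5.74,-3.67) = (4.1488,-2.4239)
Shoelace sum Σ(x_i·y_{i+1} − x_{i+1}·y_i):
  i=1: 4.8389·4.4344 − 0.3009·1.5096 = +21.0033 (running +21.0033)
  i=2: 0.3009·4.1720 − -2.8078·4.4344 = +13.7065 (running +34.7098)
  i=3: -2.8078·-0.5637 − -6.2421·4.1720 = +27.6253 (running +62.3351)
  i=4: -6.2421·-3.7903 − -3.7662·-0.5637 = +21.5369 (running +83.8720)
  i=5: -3.7662·-5.1589 − -1.3929·-3.7903 = +14.1499 (running +98.0219)
  i=6: -1.3929·-4.8034 − 2.1308·-5.1589 = +17.6836 (running +115.7055)
  i=7: 2.1308·-2.4239 − 4.1488·-4.8034 = +14.7635 (running +130.4690)
  i=8: 4.1488·1.5096 − 4.8389·-2.4239 = +17.9923 (running +148.4612)
Area = |Σ|/2 = |148.4612|/2 = 74.2306

Area at t=0.415: 74.2306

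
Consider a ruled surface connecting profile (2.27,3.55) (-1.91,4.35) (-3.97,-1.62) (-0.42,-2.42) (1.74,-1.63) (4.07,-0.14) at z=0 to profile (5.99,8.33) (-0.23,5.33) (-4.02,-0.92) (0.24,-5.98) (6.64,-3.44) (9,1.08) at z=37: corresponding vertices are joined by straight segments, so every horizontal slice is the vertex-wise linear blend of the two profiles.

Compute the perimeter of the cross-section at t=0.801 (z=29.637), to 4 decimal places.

Perimeter at t=0.801: 36.8578

Cross-section at t=0.801: each vertex is (1-t)·p0[i] + t·p1[i].
  v1: (1-0.801)·(2.27,3.55) + 0.801·(5.99,8.33) = (5.2497,7.3788)
  v2: (1-0.801)·(-1.91,4.35) + 0.801·(-0.23,5.33) = (-0.5643,5.1350)
  v3: (1-0.801)·(-3.97,-1.62) + 0.801·(-4.02,-0.92) = (-4.0100,-1.0593)
  v4: (1-0.801)·(-0.42,-2.42) + 0.801·(0.24,-5.98) = (0.1087,-5.2716)
  v5: (1-0.801)·(1.74,-1.63) + 0.801·(6.64,-3.44) = (5.6649,-3.0798)
  v6: (1-0.801)·(4.07,-0.14) + 0.801·(9,1.08) = (8.0189,0.8372)
Perimeter = Σ |v_{i+1} − v_i|:
  edge 1→2: √(-5.8140² + -2.2438²) = 6.2320 (running 6.2320)
  edge 2→3: √(-3.4457² + -6.1943²) = 7.0882 (running 13.3202)
  edge 3→4: √(4.1187² + -4.2123²) = 5.8913 (running 19.2114)
  edge 4→5: √(5.5562² + 2.1918²) = 5.9729 (running 25.1843)
  edge 5→6: √(2.3540² + 3.9170²) = 4.5700 (running 29.7543)
  edge 6→1: √(-2.7692² + 6.5416²) = 7.1036 (running 36.8578)
Perimeter = 36.8578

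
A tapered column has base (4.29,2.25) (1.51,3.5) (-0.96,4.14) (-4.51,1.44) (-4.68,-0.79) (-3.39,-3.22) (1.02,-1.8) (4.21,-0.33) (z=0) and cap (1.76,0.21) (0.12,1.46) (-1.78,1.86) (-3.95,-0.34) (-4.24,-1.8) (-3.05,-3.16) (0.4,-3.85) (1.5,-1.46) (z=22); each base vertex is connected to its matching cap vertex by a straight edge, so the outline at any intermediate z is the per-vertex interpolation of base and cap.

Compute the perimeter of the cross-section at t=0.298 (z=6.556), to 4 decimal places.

Cross-section at t=0.298: each vertex is (1-t)·p0[i] + t·p1[i].
  v1: (1-0.298)·(4.29,2.25) + 0.298·(1.76,0.21) = (3.5361,1.6421)
  v2: (1-0.298)·(1.51,3.5) + 0.298·(0.12,1.46) = (1.0958,2.8921)
  v3: (1-0.298)·(-0.96,4.14) + 0.298·(-1.78,1.86) = (-1.2044,3.4606)
  v4: (1-0.298)·(-4.51,1.44) + 0.298·(-3.95,-0.34) = (-4.3431,0.9096)
  v5: (1-0.298)·(-4.68,-0.79) + 0.298·(-4.24,-1.8) = (-4.5489,-1.0910)
  v6: (1-0.298)·(-3.39,-3.22) + 0.298·(-3.05,-3.16) = (-3.2887,-3.2021)
  v7: (1-0.298)·(1.02,-1.8) + 0.298·(0.4,-3.85) = (0.8352,-2.4109)
  v8: (1-0.298)·(4.21,-0.33) + 0.298·(1.5,-1.46) = (3.4024,-0.6667)
Perimeter = Σ |v_{i+1} − v_i|:
  edge 1→2: √(-2.4403² + 1.2500²) = 2.7418 (running 2.7418)
  edge 2→3: √(-2.3001² + 0.5685²) = 2.3693 (running 5.1111)
  edge 3→4: √(-3.1388² + -2.5510²) = 4.0447 (running 9.1558)
  edge 4→5: √(-0.2058² + -2.0005²) = 2.0111 (running 11.1669)
  edge 5→6: √(1.2602² + -2.1111²) = 2.4587 (running 13.6256)
  edge 6→7: √(4.1239² + 0.7912²) = 4.1991 (running 17.8247)
  edge 7→8: √(2.5672² + 1.7442²) = 3.1036 (running 20.9283)
  edge 8→1: √(0.1336² + 2.3088²) = 2.3127 (running 23.2410)
Perimeter = 23.2410

Perimeter at t=0.298: 23.2410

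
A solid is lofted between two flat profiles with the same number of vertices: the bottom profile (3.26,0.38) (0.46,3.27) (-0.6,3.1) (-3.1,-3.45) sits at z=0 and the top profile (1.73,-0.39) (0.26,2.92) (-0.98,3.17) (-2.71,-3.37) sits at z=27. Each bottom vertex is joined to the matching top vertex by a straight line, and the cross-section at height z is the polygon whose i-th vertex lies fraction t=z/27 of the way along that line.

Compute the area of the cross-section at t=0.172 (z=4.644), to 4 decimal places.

Area at t=0.172: 17.1230

Cross-section at t=0.172: each vertex is (1-t)·p0[i] + t·p1[i].
  v1: (1-0.172)·(3.26,0.38) + 0.172·(1.73,-0.39) = (2.9968,0.2476)
  v2: (1-0.172)·(0.46,3.27) + 0.172·(0.26,2.92) = (0.4256,3.2098)
  v3: (1-0.172)·(-0.6,3.1) + 0.172·(-0.98,3.17) = (-0.6654,3.1120)
  v4: (1-0.172)·(-3.1,-3.45) + 0.172·(-2.71,-3.37) = (-3.0329,-3.4362)
Shoelace sum Σ(x_i·y_{i+1} − x_{i+1}·y_i):
  i=1: 2.9968·3.2098 − 0.4256·0.2476 = +9.5139 (running +9.5139)
  i=2: 0.4256·3.1120 − -0.6654·3.2098 = +3.4602 (running +12.9741)
  i=3: -0.6654·-3.4362 − -3.0329·3.1120 = +11.7249 (running +24.6990)
  i=4: -3.0329·0.2476 − 2.9968·-3.4362 = +9.5470 (running +34.2460)
Area = |Σ|/2 = |34.2460|/2 = 17.1230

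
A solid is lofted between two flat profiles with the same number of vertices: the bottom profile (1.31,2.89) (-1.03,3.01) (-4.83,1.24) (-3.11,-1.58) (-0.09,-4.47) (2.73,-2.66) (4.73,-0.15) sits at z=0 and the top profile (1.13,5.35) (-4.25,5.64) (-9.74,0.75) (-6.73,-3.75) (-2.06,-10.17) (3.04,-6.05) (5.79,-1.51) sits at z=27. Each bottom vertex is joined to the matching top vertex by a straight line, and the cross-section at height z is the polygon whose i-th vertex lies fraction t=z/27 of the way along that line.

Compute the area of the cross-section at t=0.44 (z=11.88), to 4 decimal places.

Area at t=0.44: 79.6828

Cross-section at t=0.44: each vertex is (1-t)·p0[i] + t·p1[i].
  v1: (1-0.44)·(1.31,2.89) + 0.44·(1.13,5.35) = (1.2308,3.9724)
  v2: (1-0.44)·(-1.03,3.01) + 0.44·(-4.25,5.64) = (-2.4468,4.1672)
  v3: (1-0.44)·(-4.83,1.24) + 0.44·(-9.74,0.75) = (-6.9904,1.0244)
  v4: (1-0.44)·(-3.11,-1.58) + 0.44·(-6.73,-3.75) = (-4.7028,-2.5348)
  v5: (1-0.44)·(-0.09,-4.47) + 0.44·(-2.06,-10.17) = (-0.9568,-6.9780)
  v6: (1-0.44)·(2.73,-2.66) + 0.44·(3.04,-6.05) = (2.8664,-4.1516)
  v7: (1-0.44)·(4.73,-0.15) + 0.44·(5.79,-1.51) = (5.1964,-0.7484)
Shoelace sum Σ(x_i·y_{i+1} − x_{i+1}·y_i):
  i=1: 1.2308·4.1672 − -2.4468·3.9724 = +14.8487 (running +14.8487)
  i=2: -2.4468·1.0244 − -6.9904·4.1672 = +26.6239 (running +41.4726)
  i=3: -6.9904·-2.5348 − -4.7028·1.0244 = +22.5368 (running +64.0094)
  i=4: -4.7028·-6.9780 − -0.9568·-2.5348 = +30.3908 (running +94.4002)
  i=5: -0.9568·-4.1516 − 2.8664·-6.9780 = +23.9740 (running +118.3742)
  i=6: 2.8664·-0.7484 − 5.1964·-4.1516 = +19.4282 (running +137.8024)
  i=7: 5.1964·3.9724 − 1.2308·-0.7484 = +21.5633 (running +159.3657)
Area = |Σ|/2 = |159.3657|/2 = 79.6828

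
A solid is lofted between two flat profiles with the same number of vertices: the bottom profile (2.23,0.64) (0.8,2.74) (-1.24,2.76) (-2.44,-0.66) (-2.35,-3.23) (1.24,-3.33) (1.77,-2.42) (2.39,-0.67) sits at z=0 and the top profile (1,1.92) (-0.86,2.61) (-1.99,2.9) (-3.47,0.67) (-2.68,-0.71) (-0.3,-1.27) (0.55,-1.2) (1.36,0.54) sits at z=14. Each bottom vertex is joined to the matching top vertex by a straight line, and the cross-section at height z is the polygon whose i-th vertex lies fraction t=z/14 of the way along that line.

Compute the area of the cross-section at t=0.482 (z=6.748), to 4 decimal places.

Area at t=0.482: 18.7402

Cross-section at t=0.482: each vertex is (1-t)·p0[i] + t·p1[i].
  v1: (1-0.482)·(2.23,0.64) + 0.482·(1,1.92) = (1.6371,1.2570)
  v2: (1-0.482)·(0.8,2.74) + 0.482·(-0.86,2.61) = (-0.0001,2.6773)
  v3: (1-0.482)·(-1.24,2.76) + 0.482·(-1.99,2.9) = (-1.6015,2.8275)
  v4: (1-0.482)·(-2.44,-0.66) + 0.482·(-3.47,0.67) = (-2.9365,-0.0189)
  v5: (1-0.482)·(-2.35,-3.23) + 0.482·(-2.68,-0.71) = (-2.5091,-2.0154)
  v6: (1-0.482)·(1.24,-3.33) + 0.482·(-0.3,-1.27) = (0.4977,-2.3371)
  v7: (1-0.482)·(1.77,-2.42) + 0.482·(0.55,-1.2) = (1.1820,-1.8320)
  v8: (1-0.482)·(2.39,-0.67) + 0.482·(1.36,0.54) = (1.8935,-0.0868)
Shoelace sum Σ(x_i·y_{i+1} − x_{i+1}·y_i):
  i=1: 1.6371·2.6773 − -0.0001·1.2570 = +4.3833 (running +4.3833)
  i=2: -0.0001·2.8275 − -1.6015·2.6773 = +4.2874 (running +8.6708)
  i=3: -1.6015·-0.0189 − -2.9365·2.8275 = +8.3331 (running +17.0039)
  i=4: -2.9365·-2.0154 − -2.5091·-0.0189 = +5.8705 (running +22.8744)
  i=5: -2.5091·-2.3371 − 0.4977·-2.0154 = +6.8670 (running +29.7413)
  i=6: 0.4977·-1.8320 − 1.1820·-2.3371 = +1.8505 (running +31.5919)
  i=7: 1.1820·-0.0868 − 1.8935·-1.8320 = +3.3663 (running +34.9582)
  i=8: 1.8935·1.2570 − 1.6371·-0.0868 = +2.5222 (running +37.4804)
Area = |Σ|/2 = |37.4804|/2 = 18.7402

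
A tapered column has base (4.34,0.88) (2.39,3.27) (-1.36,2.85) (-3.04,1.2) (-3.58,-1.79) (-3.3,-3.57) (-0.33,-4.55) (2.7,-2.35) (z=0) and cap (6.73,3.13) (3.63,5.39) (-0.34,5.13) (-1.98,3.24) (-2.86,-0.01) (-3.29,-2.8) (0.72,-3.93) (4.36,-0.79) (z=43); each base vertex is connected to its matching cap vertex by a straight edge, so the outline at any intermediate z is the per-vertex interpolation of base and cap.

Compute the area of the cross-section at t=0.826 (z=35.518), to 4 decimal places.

Cross-section at t=0.826: each vertex is (1-t)·p0[i] + t·p1[i].
  v1: (1-0.826)·(4.34,0.88) + 0.826·(6.73,3.13) = (6.3141,2.7385)
  v2: (1-0.826)·(2.39,3.27) + 0.826·(3.63,5.39) = (3.4142,5.0211)
  v3: (1-0.826)·(-1.36,2.85) + 0.826·(-0.34,5.13) = (-0.5175,4.7333)
  v4: (1-0.826)·(-3.04,1.2) + 0.826·(-1.98,3.24) = (-2.1644,2.8850)
  v5: (1-0.826)·(-3.58,-1.79) + 0.826·(-2.86,-0.01) = (-2.9853,-0.3197)
  v6: (1-0.826)·(-3.3,-3.57) + 0.826·(-3.29,-2.8) = (-3.2917,-2.9340)
  v7: (1-0.826)·(-0.33,-4.55) + 0.826·(0.72,-3.93) = (0.5373,-4.0379)
  v8: (1-0.826)·(2.7,-2.35) + 0.826·(4.36,-0.79) = (4.0712,-1.0614)
Shoelace sum Σ(x_i·y_{i+1} − x_{i+1}·y_i):
  i=1: 6.3141·5.0211 − 3.4142·2.7385 = +22.3542 (running +22.3542)
  i=2: 3.4142·4.7333 − -0.5175·5.0211 = +18.7589 (running +41.1130)
  i=3: -0.5175·2.8850 − -2.1644·4.7333 = +8.7520 (running +49.8650)
  i=4: -2.1644·-0.3197 − -2.9853·2.8850 = +9.3047 (running +59.1697)
  i=5: -2.9853·-2.9340 − -3.2917·-0.3197 = +7.7063 (running +66.8760)
  i=6: -3.2917·-4.0379 − 0.5373·-2.9340 = +14.8681 (running +81.7441)
  i=7: 0.5373·-1.0614 − 4.0712·-4.0379 = +15.8685 (running +97.6126)
  i=8: 4.0712·2.7385 − 6.3141·-1.0614 = +17.8510 (running +115.4636)
Area = |Σ|/2 = |115.4636|/2 = 57.7318

Area at t=0.826: 57.7318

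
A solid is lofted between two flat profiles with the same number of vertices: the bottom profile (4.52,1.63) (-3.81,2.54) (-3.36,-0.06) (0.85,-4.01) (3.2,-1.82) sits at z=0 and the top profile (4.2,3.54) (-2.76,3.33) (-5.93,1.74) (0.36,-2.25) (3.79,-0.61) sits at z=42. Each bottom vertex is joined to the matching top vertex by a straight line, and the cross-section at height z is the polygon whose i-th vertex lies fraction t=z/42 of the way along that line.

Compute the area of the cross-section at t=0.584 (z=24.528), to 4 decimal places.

Area at t=0.584: 35.8189

Cross-section at t=0.584: each vertex is (1-t)·p0[i] + t·p1[i].
  v1: (1-0.584)·(4.52,1.63) + 0.584·(4.2,3.54) = (4.3331,2.7454)
  v2: (1-0.584)·(-3.81,2.54) + 0.584·(-2.76,3.33) = (-3.1968,3.0014)
  v3: (1-0.584)·(-3.36,-0.06) + 0.584·(-5.93,1.74) = (-4.8609,0.9912)
  v4: (1-0.584)·(0.85,-4.01) + 0.584·(0.36,-2.25) = (0.5638,-2.9822)
  v5: (1-0.584)·(3.2,-1.82) + 0.584·(3.79,-0.61) = (3.5446,-1.1134)
Shoelace sum Σ(x_i·y_{i+1} − x_{i+1}·y_i):
  i=1: 4.3331·3.0014 − -3.1968·2.7454 = +21.7819 (running +21.7819)
  i=2: -3.1968·0.9912 − -4.8609·3.0014 = +11.4206 (running +33.2025)
  i=3: -4.8609·-2.9822 − 0.5638·0.9912 = +13.9370 (running +47.1395)
  i=4: 0.5638·-1.1134 − 3.5446·-2.9822 = +9.9427 (running +57.0822)
  i=5: 3.5446·2.7454 − 4.3331·-1.1134 = +14.5557 (running +71.6379)
Area = |Σ|/2 = |71.6379|/2 = 35.8189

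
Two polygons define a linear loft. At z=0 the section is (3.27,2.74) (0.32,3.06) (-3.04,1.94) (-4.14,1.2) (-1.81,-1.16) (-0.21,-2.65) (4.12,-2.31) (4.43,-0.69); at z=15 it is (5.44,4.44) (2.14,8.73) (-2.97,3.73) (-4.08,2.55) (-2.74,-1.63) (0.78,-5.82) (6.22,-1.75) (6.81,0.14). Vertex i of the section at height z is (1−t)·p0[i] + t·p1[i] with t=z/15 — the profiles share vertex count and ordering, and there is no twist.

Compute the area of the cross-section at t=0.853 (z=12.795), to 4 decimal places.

Area at t=0.853: 83.3119

Cross-section at t=0.853: each vertex is (1-t)·p0[i] + t·p1[i].
  v1: (1-0.853)·(3.27,2.74) + 0.853·(5.44,4.44) = (5.1210,4.1901)
  v2: (1-0.853)·(0.32,3.06) + 0.853·(2.14,8.73) = (1.8725,7.8965)
  v3: (1-0.853)·(-3.04,1.94) + 0.853·(-2.97,3.73) = (-2.9803,3.4669)
  v4: (1-0.853)·(-4.14,1.2) + 0.853·(-4.08,2.55) = (-4.0888,2.3516)
  v5: (1-0.853)·(-1.81,-1.16) + 0.853·(-2.74,-1.63) = (-2.6033,-1.5609)
  v6: (1-0.853)·(-0.21,-2.65) + 0.853·(0.78,-5.82) = (0.6345,-5.3540)
  v7: (1-0.853)·(4.12,-2.31) + 0.853·(6.22,-1.75) = (5.9113,-1.8323)
  v8: (1-0.853)·(4.43,-0.69) + 0.853·(6.81,0.14) = (6.4601,0.0180)
Shoelace sum Σ(x_i·y_{i+1} − x_{i+1}·y_i):
  i=1: 5.1210·7.8965 − 1.8725·4.1901 = +32.5923 (running +32.5923)
  i=2: 1.8725·3.4669 − -2.9803·7.8965 = +30.0255 (running +62.6178)
  i=3: -2.9803·2.3516 − -4.0888·3.4669 = +7.1671 (running +69.7849)
  i=4: -4.0888·-1.5609 − -2.6033·2.3516 = +12.5040 (running +82.2889)
  i=5: -2.6033·-5.3540 − 0.6345·-1.5609 = +14.9284 (running +97.2173)
  i=6: 0.6345·-1.8323 − 5.9113·-5.3540 = +30.4866 (running +127.7039)
  i=7: 5.9113·0.0180 − 6.4601·-1.8323 = +11.9434 (running +139.6473)
  i=8: 6.4601·4.1901 − 5.1210·0.0180 = +26.9765 (running +166.6238)
Area = |Σ|/2 = |166.6238|/2 = 83.3119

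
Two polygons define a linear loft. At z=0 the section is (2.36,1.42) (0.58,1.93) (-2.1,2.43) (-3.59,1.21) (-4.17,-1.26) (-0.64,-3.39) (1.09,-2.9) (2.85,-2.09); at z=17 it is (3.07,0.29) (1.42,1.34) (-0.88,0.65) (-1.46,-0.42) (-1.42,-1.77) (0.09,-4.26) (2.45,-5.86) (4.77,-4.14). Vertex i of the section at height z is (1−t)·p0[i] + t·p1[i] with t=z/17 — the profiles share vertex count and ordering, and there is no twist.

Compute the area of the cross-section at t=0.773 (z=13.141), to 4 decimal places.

Cross-section at t=0.773: each vertex is (1-t)·p0[i] + t·p1[i].
  v1: (1-0.773)·(2.36,1.42) + 0.773·(3.07,0.29) = (2.9088,0.5465)
  v2: (1-0.773)·(0.58,1.93) + 0.773·(1.42,1.34) = (1.2293,1.4739)
  v3: (1-0.773)·(-2.1,2.43) + 0.773·(-0.88,0.65) = (-1.1569,1.0541)
  v4: (1-0.773)·(-3.59,1.21) + 0.773·(-1.46,-0.42) = (-1.9435,-0.0500)
  v5: (1-0.773)·(-4.17,-1.26) + 0.773·(-1.42,-1.77) = (-2.0442,-1.6542)
  v6: (1-0.773)·(-0.64,-3.39) + 0.773·(0.09,-4.26) = (-0.0757,-4.0625)
  v7: (1-0.773)·(1.09,-2.9) + 0.773·(2.45,-5.86) = (2.1413,-5.1881)
  v8: (1-0.773)·(2.85,-2.09) + 0.773·(4.77,-4.14) = (4.3342,-3.6746)
Shoelace sum Σ(x_i·y_{i+1} − x_{i+1}·y_i):
  i=1: 2.9088·1.4739 − 1.2293·0.5465 = +3.6156 (running +3.6156)
  i=2: 1.2293·1.0541 − -1.1569·1.4739 = +3.0010 (running +6.6166)
  i=3: -1.1569·-0.0500 − -1.9435·1.0541 = +2.1064 (running +8.7230)
  i=4: -1.9435·-1.6542 − -2.0442·-0.0500 = +3.1128 (running +11.8358)
  i=5: -2.0442·-4.0625 − -0.0757·-1.6542 = +8.1795 (running +20.0154)
  i=6: -0.0757·-5.1881 − 2.1413·-4.0625 = +9.0918 (running +29.1071)
  i=7: 2.1413·-3.6746 − 4.3342·-5.1881 = +14.6175 (running +43.7247)
  i=8: 4.3342·0.5465 − 2.9088·-3.6746 = +13.0576 (running +56.7822)
Area = |Σ|/2 = |56.7822|/2 = 28.3911

Area at t=0.773: 28.3911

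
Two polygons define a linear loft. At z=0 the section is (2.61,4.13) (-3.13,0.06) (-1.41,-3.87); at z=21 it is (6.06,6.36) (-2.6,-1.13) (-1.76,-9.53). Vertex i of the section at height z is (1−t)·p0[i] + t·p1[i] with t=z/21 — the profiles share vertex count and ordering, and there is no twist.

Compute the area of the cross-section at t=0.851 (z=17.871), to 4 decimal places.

Area at t=0.851: 35.1951

Cross-section at t=0.851: each vertex is (1-t)·p0[i] + t·p1[i].
  v1: (1-0.851)·(2.61,4.13) + 0.851·(6.06,6.36) = (5.5459,6.0277)
  v2: (1-0.851)·(-3.13,0.06) + 0.851·(-2.6,-1.13) = (-2.6790,-0.9527)
  v3: (1-0.851)·(-1.41,-3.87) + 0.851·(-1.76,-9.53) = (-1.7079,-8.6867)
Shoelace sum Σ(x_i·y_{i+1} − x_{i+1}·y_i):
  i=1: 5.5459·-0.9527 − -2.6790·6.0277 = +10.8645 (running +10.8645)
  i=2: -2.6790·-8.6867 − -1.7079·-0.9527 = +21.6442 (running +32.5088)
  i=3: -1.7079·6.0277 − 5.5459·-8.6867 = +37.8813 (running +70.3901)
Area = |Σ|/2 = |70.3901|/2 = 35.1951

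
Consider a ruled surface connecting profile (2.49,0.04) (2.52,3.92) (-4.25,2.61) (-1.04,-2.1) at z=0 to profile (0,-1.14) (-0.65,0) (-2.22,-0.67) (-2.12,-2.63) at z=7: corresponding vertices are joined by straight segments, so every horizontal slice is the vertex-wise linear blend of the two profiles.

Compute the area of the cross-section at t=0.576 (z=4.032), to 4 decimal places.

Area at t=0.576: 10.0149

Cross-section at t=0.576: each vertex is (1-t)·p0[i] + t·p1[i].
  v1: (1-0.576)·(2.49,0.04) + 0.576·(0,-1.14) = (1.0558,-0.6397)
  v2: (1-0.576)·(2.52,3.92) + 0.576·(-0.65,0) = (0.6941,1.6621)
  v3: (1-0.576)·(-4.25,2.61) + 0.576·(-2.22,-0.67) = (-3.0807,0.7207)
  v4: (1-0.576)·(-1.04,-2.1) + 0.576·(-2.12,-2.63) = (-1.6621,-2.4053)
Shoelace sum Σ(x_i·y_{i+1} − x_{i+1}·y_i):
  i=1: 1.0558·1.6621 − 0.6941·-0.6397 = +2.1987 (running +2.1987)
  i=2: 0.6941·0.7207 − -3.0807·1.6621 = +5.6206 (running +7.8194)
  i=3: -3.0807·-2.4053 − -1.6621·0.7207 = +8.6079 (running +16.4273)
  i=4: -1.6621·-0.6397 − 1.0558·-2.4053 = +3.6026 (running +20.0299)
Area = |Σ|/2 = |20.0299|/2 = 10.0149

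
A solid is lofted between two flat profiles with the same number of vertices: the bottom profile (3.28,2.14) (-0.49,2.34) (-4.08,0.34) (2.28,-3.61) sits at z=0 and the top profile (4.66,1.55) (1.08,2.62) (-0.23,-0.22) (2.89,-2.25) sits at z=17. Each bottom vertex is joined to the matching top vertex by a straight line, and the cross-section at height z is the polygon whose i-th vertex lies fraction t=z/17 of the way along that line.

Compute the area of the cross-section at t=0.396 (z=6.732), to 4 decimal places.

Cross-section at t=0.396: each vertex is (1-t)·p0[i] + t·p1[i].
  v1: (1-0.396)·(3.28,2.14) + 0.396·(4.66,1.55) = (3.8265,1.9064)
  v2: (1-0.396)·(-0.49,2.34) + 0.396·(1.08,2.62) = (0.1317,2.4509)
  v3: (1-0.396)·(-4.08,0.34) + 0.396·(-0.23,-0.22) = (-2.5554,0.1182)
  v4: (1-0.396)·(2.28,-3.61) + 0.396·(2.89,-2.25) = (2.5216,-3.0714)
Shoelace sum Σ(x_i·y_{i+1} − x_{i+1}·y_i):
  i=1: 3.8265·2.4509 − 0.1317·1.9064 = +9.1271 (running +9.1271)
  i=2: 0.1317·0.1182 − -2.5554·2.4509 = +6.2786 (running +15.4057)
  i=3: -2.5554·-3.0714 − 2.5216·0.1182 = +7.5506 (running +22.9563)
  i=4: 2.5216·1.9064 − 3.8265·-3.0714 = +16.5598 (running +39.5161)
Area = |Σ|/2 = |39.5161|/2 = 19.7581

Area at t=0.396: 19.7581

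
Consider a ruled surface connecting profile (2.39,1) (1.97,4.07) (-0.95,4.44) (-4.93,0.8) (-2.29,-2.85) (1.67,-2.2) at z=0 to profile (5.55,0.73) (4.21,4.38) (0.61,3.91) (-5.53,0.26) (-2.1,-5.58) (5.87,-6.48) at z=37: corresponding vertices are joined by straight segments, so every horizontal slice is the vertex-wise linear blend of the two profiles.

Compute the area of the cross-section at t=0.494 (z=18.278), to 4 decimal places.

Cross-section at t=0.494: each vertex is (1-t)·p0[i] + t·p1[i].
  v1: (1-0.494)·(2.39,1) + 0.494·(5.55,0.73) = (3.9510,0.8666)
  v2: (1-0.494)·(1.97,4.07) + 0.494·(4.21,4.38) = (3.0766,4.2231)
  v3: (1-0.494)·(-0.95,4.44) + 0.494·(0.61,3.91) = (-0.1794,4.1782)
  v4: (1-0.494)·(-4.93,0.8) + 0.494·(-5.53,0.26) = (-5.2264,0.5332)
  v5: (1-0.494)·(-2.29,-2.85) + 0.494·(-2.1,-5.58) = (-2.1961,-4.1986)
  v6: (1-0.494)·(1.67,-2.2) + 0.494·(5.87,-6.48) = (3.7448,-4.3143)
Shoelace sum Σ(x_i·y_{i+1} − x_{i+1}·y_i):
  i=1: 3.9510·4.2231 − 3.0766·0.8666 = +14.0196 (running +14.0196)
  i=2: 3.0766·4.1782 − -0.1794·4.2231 = +13.6119 (running +27.6315)
  i=3: -0.1794·0.5332 − -5.2264·4.1782 = +21.7412 (running +49.3727)
  i=4: -5.2264·-4.1986 − -2.1961·0.5332 = +23.1147 (running +72.4874)
  i=5: -2.1961·-4.3143 − 3.7448·-4.1986 = +25.1978 (running +97.6852)
  i=6: 3.7448·0.8666 − 3.9510·-4.3143 = +20.2914 (running +117.9766)
Area = |Σ|/2 = |117.9766|/2 = 58.9883

Area at t=0.494: 58.9883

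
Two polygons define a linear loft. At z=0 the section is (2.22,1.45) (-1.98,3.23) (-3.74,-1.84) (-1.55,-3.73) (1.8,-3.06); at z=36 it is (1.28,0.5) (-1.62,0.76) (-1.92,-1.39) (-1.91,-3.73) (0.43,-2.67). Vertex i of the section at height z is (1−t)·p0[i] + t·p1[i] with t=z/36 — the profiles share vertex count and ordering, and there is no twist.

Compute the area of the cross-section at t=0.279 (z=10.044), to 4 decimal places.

Cross-section at t=0.279: each vertex is (1-t)·p0[i] + t·p1[i].
  v1: (1-0.279)·(2.22,1.45) + 0.279·(1.28,0.5) = (1.9577,1.1849)
  v2: (1-0.279)·(-1.98,3.23) + 0.279·(-1.62,0.76) = (-1.8796,2.5409)
  v3: (1-0.279)·(-3.74,-1.84) + 0.279·(-1.92,-1.39) = (-3.2322,-1.7145)
  v4: (1-0.279)·(-1.55,-3.73) + 0.279·(-1.91,-3.73) = (-1.6504,-3.7300)
  v5: (1-0.279)·(1.8,-3.06) + 0.279·(0.43,-2.67) = (1.4178,-2.9512)
Shoelace sum Σ(x_i·y_{i+1} − x_{i+1}·y_i):
  i=1: 1.9577·2.5409 − -1.8796·1.1849 = +7.2015 (running +7.2015)
  i=2: -1.8796·-1.7145 − -3.2322·2.5409 = +11.4351 (running +18.6366)
  i=3: -3.2322·-3.7300 − -1.6504·-1.7145 = +9.2266 (running +27.8632)
  i=4: -1.6504·-2.9512 − 1.4178·-3.7300 = +10.1590 (running +38.0222)
  i=5: 1.4178·1.1849 − 1.9577·-2.9512 = +7.4576 (running +45.4799)
Area = |Σ|/2 = |45.4799|/2 = 22.7399

Area at t=0.279: 22.7399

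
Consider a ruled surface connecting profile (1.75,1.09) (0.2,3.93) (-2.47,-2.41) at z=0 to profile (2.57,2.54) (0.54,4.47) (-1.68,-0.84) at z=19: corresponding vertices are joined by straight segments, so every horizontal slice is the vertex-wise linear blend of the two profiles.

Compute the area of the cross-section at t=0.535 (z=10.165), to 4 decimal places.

Cross-section at t=0.535: each vertex is (1-t)·p0[i] + t·p1[i].
  v1: (1-0.535)·(1.75,1.09) + 0.535·(2.57,2.54) = (2.1887,1.8658)
  v2: (1-0.535)·(0.2,3.93) + 0.535·(0.54,4.47) = (0.3819,4.2189)
  v3: (1-0.535)·(-2.47,-2.41) + 0.535·(-1.68,-0.84) = (-2.0473,-1.5700)
Shoelace sum Σ(x_i·y_{i+1} − x_{i+1}·y_i):
  i=1: 2.1887·4.2189 − 0.3819·1.8658 = +8.5214 (running +8.5214)
  i=2: 0.3819·-1.5700 − -2.0473·4.2189 = +8.0380 (running +16.5593)
  i=3: -2.0473·1.8658 − 2.1887·-1.5700 = -0.3835 (running +16.1759)
Area = |Σ|/2 = |16.1759|/2 = 8.0879

Area at t=0.535: 8.0879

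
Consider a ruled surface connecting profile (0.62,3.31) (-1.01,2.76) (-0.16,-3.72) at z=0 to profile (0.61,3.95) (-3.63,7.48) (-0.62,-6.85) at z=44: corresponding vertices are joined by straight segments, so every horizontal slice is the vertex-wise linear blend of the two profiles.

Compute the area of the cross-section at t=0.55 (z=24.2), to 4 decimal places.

Area at t=0.55: 14.8237

Cross-section at t=0.55: each vertex is (1-t)·p0[i] + t·p1[i].
  v1: (1-0.55)·(0.62,3.31) + 0.55·(0.61,3.95) = (0.6145,3.6620)
  v2: (1-0.55)·(-1.01,2.76) + 0.55·(-3.63,7.48) = (-2.4510,5.3560)
  v3: (1-0.55)·(-0.16,-3.72) + 0.55·(-0.62,-6.85) = (-0.4130,-5.4415)
Shoelace sum Σ(x_i·y_{i+1} − x_{i+1}·y_i):
  i=1: 0.6145·5.3560 − -2.4510·3.6620 = +12.2668 (running +12.2668)
  i=2: -2.4510·-5.4415 − -0.4130·5.3560 = +15.5491 (running +27.8160)
  i=3: -0.4130·3.6620 − 0.6145·-5.4415 = +1.8314 (running +29.6474)
Area = |Σ|/2 = |29.6474|/2 = 14.8237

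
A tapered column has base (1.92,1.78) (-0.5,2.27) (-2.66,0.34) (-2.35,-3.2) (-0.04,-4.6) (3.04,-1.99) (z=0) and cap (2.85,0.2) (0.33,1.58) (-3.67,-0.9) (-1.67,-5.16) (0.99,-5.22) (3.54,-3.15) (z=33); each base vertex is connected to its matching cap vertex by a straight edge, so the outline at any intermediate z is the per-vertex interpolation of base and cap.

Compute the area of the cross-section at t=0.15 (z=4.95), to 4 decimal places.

Area at t=0.15: 27.9141

Cross-section at t=0.15: each vertex is (1-t)·p0[i] + t·p1[i].
  v1: (1-0.15)·(1.92,1.78) + 0.15·(2.85,0.2) = (2.0595,1.5430)
  v2: (1-0.15)·(-0.5,2.27) + 0.15·(0.33,1.58) = (-0.3755,2.1665)
  v3: (1-0.15)·(-2.66,0.34) + 0.15·(-3.67,-0.9) = (-2.8115,0.1540)
  v4: (1-0.15)·(-2.35,-3.2) + 0.15·(-1.67,-5.16) = (-2.2480,-3.4940)
  v5: (1-0.15)·(-0.04,-4.6) + 0.15·(0.99,-5.22) = (0.1145,-4.6930)
  v6: (1-0.15)·(3.04,-1.99) + 0.15·(3.54,-3.15) = (3.1150,-2.1640)
Shoelace sum Σ(x_i·y_{i+1} − x_{i+1}·y_i):
  i=1: 2.0595·2.1665 − -0.3755·1.5430 = +5.0413 (running +5.0413)
  i=2: -0.3755·0.1540 − -2.8115·2.1665 = +6.0333 (running +11.0746)
  i=3: -2.8115·-3.4940 − -2.2480·0.1540 = +10.1696 (running +21.2442)
  i=4: -2.2480·-4.6930 − 0.1145·-3.4940 = +10.9499 (running +32.1941)
  i=5: 0.1145·-2.1640 − 3.1150·-4.6930 = +14.3709 (running +46.5650)
  i=6: 3.1150·1.5430 − 2.0595·-2.1640 = +9.2632 (running +55.8282)
Area = |Σ|/2 = |55.8282|/2 = 27.9141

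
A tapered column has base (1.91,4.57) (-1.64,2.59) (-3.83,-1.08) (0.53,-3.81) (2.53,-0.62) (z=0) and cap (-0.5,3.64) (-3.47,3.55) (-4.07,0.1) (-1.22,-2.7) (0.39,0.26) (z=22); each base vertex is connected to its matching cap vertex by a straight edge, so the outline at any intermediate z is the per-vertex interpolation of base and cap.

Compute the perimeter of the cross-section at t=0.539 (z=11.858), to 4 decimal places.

Perimeter at t=0.539: 19.5024

Cross-section at t=0.539: each vertex is (1-t)·p0[i] + t·p1[i].
  v1: (1-0.539)·(1.91,4.57) + 0.539·(-0.5,3.64) = (0.6110,4.0687)
  v2: (1-0.539)·(-1.64,2.59) + 0.539·(-3.47,3.55) = (-2.6264,3.1074)
  v3: (1-0.539)·(-3.83,-1.08) + 0.539·(-4.07,0.1) = (-3.9594,-0.4440)
  v4: (1-0.539)·(0.53,-3.81) + 0.539·(-1.22,-2.7) = (-0.4133,-3.2117)
  v5: (1-0.539)·(2.53,-0.62) + 0.539·(0.39,0.26) = (1.3765,-0.1457)
Perimeter = Σ |v_{i+1} − v_i|:
  edge 1→2: √(-3.2374² + -0.9613²) = 3.3771 (running 3.3771)
  edge 2→3: √(-1.3330² + -3.5514²) = 3.7933 (running 7.1704)
  edge 3→4: √(3.5461² + -2.7677²) = 4.4984 (running 11.6688)
  edge 4→5: √(1.7898² + 3.0660²) = 3.5502 (running 15.2190)
  edge 5→1: √(-0.7655² + 4.2144²) = 4.2834 (running 19.5024)
Perimeter = 19.5024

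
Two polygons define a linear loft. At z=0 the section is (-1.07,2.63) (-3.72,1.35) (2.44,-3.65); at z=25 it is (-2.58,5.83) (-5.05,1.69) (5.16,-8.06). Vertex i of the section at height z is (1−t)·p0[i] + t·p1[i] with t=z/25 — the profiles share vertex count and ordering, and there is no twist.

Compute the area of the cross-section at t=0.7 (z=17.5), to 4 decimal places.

Area at t=0.7: 25.2669

Cross-section at t=0.7: each vertex is (1-t)·p0[i] + t·p1[i].
  v1: (1-0.7)·(-1.07,2.63) + 0.7·(-2.58,5.83) = (-2.1270,4.8700)
  v2: (1-0.7)·(-3.72,1.35) + 0.7·(-5.05,1.69) = (-4.6510,1.5880)
  v3: (1-0.7)·(2.44,-3.65) + 0.7·(5.16,-8.06) = (4.3440,-6.7370)
Shoelace sum Σ(x_i·y_{i+1} − x_{i+1}·y_i):
  i=1: -2.1270·1.5880 − -4.6510·4.8700 = +19.2727 (running +19.2727)
  i=2: -4.6510·-6.7370 − 4.3440·1.5880 = +24.4355 (running +43.7082)
  i=3: 4.3440·4.8700 − -2.1270·-6.7370 = +6.8257 (running +50.5339)
Area = |Σ|/2 = |50.5339|/2 = 25.2669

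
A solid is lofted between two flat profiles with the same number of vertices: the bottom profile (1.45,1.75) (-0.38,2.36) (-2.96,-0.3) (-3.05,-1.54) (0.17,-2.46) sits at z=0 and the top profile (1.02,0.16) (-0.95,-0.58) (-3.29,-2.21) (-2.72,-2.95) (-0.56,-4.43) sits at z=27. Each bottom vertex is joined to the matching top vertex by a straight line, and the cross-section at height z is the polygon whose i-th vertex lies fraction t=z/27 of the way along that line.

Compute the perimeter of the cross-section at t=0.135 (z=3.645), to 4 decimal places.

Perimeter at t=0.135: 14.3495

Cross-section at t=0.135: each vertex is (1-t)·p0[i] + t·p1[i].
  v1: (1-0.135)·(1.45,1.75) + 0.135·(1.02,0.16) = (1.3919,1.5353)
  v2: (1-0.135)·(-0.38,2.36) + 0.135·(-0.95,-0.58) = (-0.4569,1.9631)
  v3: (1-0.135)·(-2.96,-0.3) + 0.135·(-3.29,-2.21) = (-3.0046,-0.5578)
  v4: (1-0.135)·(-3.05,-1.54) + 0.135·(-2.72,-2.95) = (-3.0054,-1.7304)
  v5: (1-0.135)·(0.17,-2.46) + 0.135·(-0.56,-4.43) = (0.0714,-2.7260)
Perimeter = Σ |v_{i+1} − v_i|:
  edge 1→2: √(-1.8489² + 0.4277²) = 1.8977 (running 1.8977)
  edge 2→3: √(-2.5476² + -2.5210²) = 3.5841 (running 5.4818)
  edge 3→4: √(-0.0009² + -1.1725²) = 1.1725 (running 6.6543)
  edge 4→5: √(3.0769² + -0.9956²) = 3.2340 (running 9.8883)
  edge 5→1: √(1.3205² + 4.2613²) = 4.4612 (running 14.3495)
Perimeter = 14.3495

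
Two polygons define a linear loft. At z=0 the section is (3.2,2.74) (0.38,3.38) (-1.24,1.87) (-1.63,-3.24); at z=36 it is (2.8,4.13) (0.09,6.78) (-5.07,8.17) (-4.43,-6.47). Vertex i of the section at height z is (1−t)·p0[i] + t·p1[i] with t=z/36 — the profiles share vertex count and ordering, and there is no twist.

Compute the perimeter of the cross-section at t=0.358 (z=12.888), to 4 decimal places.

Cross-section at t=0.358: each vertex is (1-t)·p0[i] + t·p1[i].
  v1: (1-0.358)·(3.2,2.74) + 0.358·(2.8,4.13) = (3.0568,3.2376)
  v2: (1-0.358)·(0.38,3.38) + 0.358·(0.09,6.78) = (0.2762,4.5972)
  v3: (1-0.358)·(-1.24,1.87) + 0.358·(-5.07,8.17) = (-2.6111,4.1254)
  v4: (1-0.358)·(-1.63,-3.24) + 0.358·(-4.43,-6.47) = (-2.6324,-4.3963)
Perimeter = Σ |v_{i+1} − v_i|:
  edge 1→2: √(-2.7806² + 1.3596²) = 3.0952 (running 3.0952)
  edge 2→3: √(-2.8873² + -0.4718²) = 2.9256 (running 6.0208)
  edge 3→4: √(-0.0213² + -8.5217²) = 8.5218 (running 14.5426)
  edge 4→1: √(5.6892² + 7.6340²) = 9.5207 (running 24.0633)
Perimeter = 24.0633

Perimeter at t=0.358: 24.0633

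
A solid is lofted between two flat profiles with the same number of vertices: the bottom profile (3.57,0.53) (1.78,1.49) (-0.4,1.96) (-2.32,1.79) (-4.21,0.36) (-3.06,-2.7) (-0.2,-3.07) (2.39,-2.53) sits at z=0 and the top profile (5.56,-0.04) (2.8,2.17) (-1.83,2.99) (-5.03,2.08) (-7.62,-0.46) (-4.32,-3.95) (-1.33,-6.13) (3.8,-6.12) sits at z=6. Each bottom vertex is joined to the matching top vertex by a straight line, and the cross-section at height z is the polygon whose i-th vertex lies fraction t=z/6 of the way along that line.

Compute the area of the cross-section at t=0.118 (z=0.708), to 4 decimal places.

Area at t=0.118: 34.1677

Cross-section at t=0.118: each vertex is (1-t)·p0[i] + t·p1[i].
  v1: (1-0.118)·(3.57,0.53) + 0.118·(5.56,-0.04) = (3.8048,0.4627)
  v2: (1-0.118)·(1.78,1.49) + 0.118·(2.8,2.17) = (1.9004,1.5702)
  v3: (1-0.118)·(-0.4,1.96) + 0.118·(-1.83,2.99) = (-0.5687,2.0815)
  v4: (1-0.118)·(-2.32,1.79) + 0.118·(-5.03,2.08) = (-2.6398,1.8242)
  v5: (1-0.118)·(-4.21,0.36) + 0.118·(-7.62,-0.46) = (-4.6124,0.2632)
  v6: (1-0.118)·(-3.06,-2.7) + 0.118·(-4.32,-3.95) = (-3.2087,-2.8475)
  v7: (1-0.118)·(-0.2,-3.07) + 0.118·(-1.33,-6.13) = (-0.3333,-3.4311)
  v8: (1-0.118)·(2.39,-2.53) + 0.118·(3.8,-6.12) = (2.5564,-2.9536)
Shoelace sum Σ(x_i·y_{i+1} − x_{i+1}·y_i):
  i=1: 3.8048·1.5702 − 1.9004·0.4627 = +5.0951 (running +5.0951)
  i=2: 1.9004·2.0815 − -0.5687·1.5702 = +4.8487 (running +9.9438)
  i=3: -0.5687·1.8242 − -2.6398·2.0815 = +4.4573 (running +14.4011)
  i=4: -2.6398·0.2632 − -4.6124·1.8242 = +7.7191 (running +22.1202)
  i=5: -4.6124·-2.8475 − -3.2087·0.2632 = +13.9784 (running +36.0986)
  i=6: -3.2087·-3.4311 − -0.3333·-2.8475 = +10.0601 (running +46.1587)
  i=7: -0.3333·-2.9536 − 2.5564·-3.4311 = +9.7557 (running +55.9144)
  i=8: 2.5564·0.4627 − 3.8048·-2.9536 = +12.4209 (running +68.3353)
Area = |Σ|/2 = |68.3353|/2 = 34.1677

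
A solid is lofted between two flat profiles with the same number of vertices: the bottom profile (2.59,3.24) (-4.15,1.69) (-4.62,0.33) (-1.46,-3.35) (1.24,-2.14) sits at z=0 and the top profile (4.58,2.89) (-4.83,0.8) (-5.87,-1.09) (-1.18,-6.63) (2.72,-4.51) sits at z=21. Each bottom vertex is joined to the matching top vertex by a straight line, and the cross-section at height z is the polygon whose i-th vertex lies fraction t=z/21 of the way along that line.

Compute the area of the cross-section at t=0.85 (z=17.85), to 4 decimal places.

Cross-section at t=0.85: each vertex is (1-t)·p0[i] + t·p1[i].
  v1: (1-0.85)·(2.59,3.24) + 0.85·(4.58,2.89) = (4.2815,2.9425)
  v2: (1-0.85)·(-4.15,1.69) + 0.85·(-4.83,0.8) = (-4.7280,0.9335)
  v3: (1-0.85)·(-4.62,0.33) + 0.85·(-5.87,-1.09) = (-5.6825,-0.8770)
  v4: (1-0.85)·(-1.46,-3.35) + 0.85·(-1.18,-6.63) = (-1.2220,-6.1380)
  v5: (1-0.85)·(1.24,-2.14) + 0.85·(2.72,-4.51) = (2.4980,-4.1545)
Shoelace sum Σ(x_i·y_{i+1} − x_{i+1}·y_i):
  i=1: 4.2815·0.9335 − -4.7280·2.9425 = +17.9089 (running +17.9089)
  i=2: -4.7280·-0.8770 − -5.6825·0.9335 = +9.4511 (running +27.3600)
  i=3: -5.6825·-6.1380 − -1.2220·-0.8770 = +33.8075 (running +61.1675)
  i=4: -1.2220·-4.1545 − 2.4980·-6.1380 = +20.4095 (running +81.5770)
  i=5: 2.4980·2.9425 − 4.2815·-4.1545 = +25.1379 (running +106.7149)
Area = |Σ|/2 = |106.7149|/2 = 53.3574

Area at t=0.85: 53.3574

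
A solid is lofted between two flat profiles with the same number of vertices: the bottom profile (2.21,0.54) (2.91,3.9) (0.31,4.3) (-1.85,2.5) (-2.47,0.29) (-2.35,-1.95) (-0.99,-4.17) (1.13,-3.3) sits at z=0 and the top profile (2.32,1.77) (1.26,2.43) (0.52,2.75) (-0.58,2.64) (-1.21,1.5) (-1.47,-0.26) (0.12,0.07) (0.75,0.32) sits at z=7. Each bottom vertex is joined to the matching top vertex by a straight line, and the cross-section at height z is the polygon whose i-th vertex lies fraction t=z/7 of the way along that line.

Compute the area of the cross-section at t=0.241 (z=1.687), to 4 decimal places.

Area at t=0.241: 23.7519

Cross-section at t=0.241: each vertex is (1-t)·p0[i] + t·p1[i].
  v1: (1-0.241)·(2.21,0.54) + 0.241·(2.32,1.77) = (2.2365,0.8364)
  v2: (1-0.241)·(2.91,3.9) + 0.241·(1.26,2.43) = (2.5124,3.5457)
  v3: (1-0.241)·(0.31,4.3) + 0.241·(0.52,2.75) = (0.3606,3.9264)
  v4: (1-0.241)·(-1.85,2.5) + 0.241·(-0.58,2.64) = (-1.5439,2.5337)
  v5: (1-0.241)·(-2.47,0.29) + 0.241·(-1.21,1.5) = (-2.1663,0.5816)
  v6: (1-0.241)·(-2.35,-1.95) + 0.241·(-1.47,-0.26) = (-2.1379,-1.5427)
  v7: (1-0.241)·(-0.99,-4.17) + 0.241·(0.12,0.07) = (-0.7225,-3.1482)
  v8: (1-0.241)·(1.13,-3.3) + 0.241·(0.75,0.32) = (1.0384,-2.4276)
Shoelace sum Σ(x_i·y_{i+1} − x_{i+1}·y_i):
  i=1: 2.2365·3.5457 − 2.5124·0.8364 = +5.8287 (running +5.8287)
  i=2: 2.5124·3.9264 − 0.3606·3.5457 = +8.5860 (running +14.4146)
  i=3: 0.3606·2.5337 − -1.5439·3.9264 = +6.9759 (running +21.3905)
  i=4: -1.5439·0.5816 − -2.1663·2.5337 = +4.5910 (running +25.9815)
  i=5: -2.1663·-1.5427 − -2.1379·0.5816 = +4.5855 (running +30.5669)
  i=6: -2.1379·-3.1482 − -0.7225·-1.5427 = +5.6159 (running +36.1829)
  i=7: -0.7225·-2.4276 − 1.0384·-3.1482 = +5.0230 (running +41.2059)
  i=8: 1.0384·0.8364 − 2.2365·-2.4276 = +6.2979 (running +47.5038)
Area = |Σ|/2 = |47.5038|/2 = 23.7519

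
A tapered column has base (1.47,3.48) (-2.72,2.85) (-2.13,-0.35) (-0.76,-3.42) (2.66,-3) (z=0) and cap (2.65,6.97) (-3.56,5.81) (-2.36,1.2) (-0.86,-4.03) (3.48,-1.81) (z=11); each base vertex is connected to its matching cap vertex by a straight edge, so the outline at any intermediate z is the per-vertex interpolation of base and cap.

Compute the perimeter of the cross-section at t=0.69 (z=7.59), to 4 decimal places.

Perimeter at t=0.69: 27.2578

Cross-section at t=0.69: each vertex is (1-t)·p0[i] + t·p1[i].
  v1: (1-0.69)·(1.47,3.48) + 0.69·(2.65,6.97) = (2.2842,5.8881)
  v2: (1-0.69)·(-2.72,2.85) + 0.69·(-3.56,5.81) = (-3.2996,4.8924)
  v3: (1-0.69)·(-2.13,-0.35) + 0.69·(-2.36,1.2) = (-2.2887,0.7195)
  v4: (1-0.69)·(-0.76,-3.42) + 0.69·(-0.86,-4.03) = (-0.8290,-3.8409)
  v5: (1-0.69)·(2.66,-3) + 0.69·(3.48,-1.81) = (3.2258,-2.1789)
Perimeter = Σ |v_{i+1} − v_i|:
  edge 1→2: √(-5.5838² + -0.9957²) = 5.6719 (running 5.6719)
  edge 2→3: √(1.0109² + -4.1729²) = 4.2936 (running 9.9655)
  edge 3→4: √(1.4597² + -4.5604²) = 4.7883 (running 14.7538)
  edge 4→5: √(4.0548² + 1.6620²) = 4.3822 (running 19.1360)
  edge 5→1: √(-0.9416² + 8.0670²) = 8.1218 (running 27.2578)
Perimeter = 27.2578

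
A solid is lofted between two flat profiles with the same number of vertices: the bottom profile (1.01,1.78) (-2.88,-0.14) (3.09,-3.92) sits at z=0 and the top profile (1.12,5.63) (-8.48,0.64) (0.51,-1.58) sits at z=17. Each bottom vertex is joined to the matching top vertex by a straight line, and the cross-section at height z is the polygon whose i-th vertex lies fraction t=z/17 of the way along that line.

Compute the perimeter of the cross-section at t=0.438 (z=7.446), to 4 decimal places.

Perimeter at t=0.438: 21.5245

Cross-section at t=0.438: each vertex is (1-t)·p0[i] + t·p1[i].
  v1: (1-0.438)·(1.01,1.78) + 0.438·(1.12,5.63) = (1.0582,3.4663)
  v2: (1-0.438)·(-2.88,-0.14) + 0.438·(-8.48,0.64) = (-5.3328,0.2016)
  v3: (1-0.438)·(3.09,-3.92) + 0.438·(0.51,-1.58) = (1.9600,-2.8951)
Perimeter = Σ |v_{i+1} − v_i|:
  edge 1→2: √(-6.3910² + -3.2647²) = 7.1765 (running 7.1765)
  edge 2→3: √(7.2928² + -3.0967²) = 7.9230 (running 15.0995)
  edge 3→1: √(-0.9018² + 6.3614²) = 6.4250 (running 21.5245)
Perimeter = 21.5245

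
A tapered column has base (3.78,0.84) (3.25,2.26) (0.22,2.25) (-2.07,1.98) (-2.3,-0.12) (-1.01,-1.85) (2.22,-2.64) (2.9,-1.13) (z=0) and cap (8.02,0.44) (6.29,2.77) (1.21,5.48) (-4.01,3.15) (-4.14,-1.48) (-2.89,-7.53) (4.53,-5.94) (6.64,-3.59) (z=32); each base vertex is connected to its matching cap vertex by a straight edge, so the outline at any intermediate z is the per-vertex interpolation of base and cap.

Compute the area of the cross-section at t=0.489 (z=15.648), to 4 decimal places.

Cross-section at t=0.489: each vertex is (1-t)·p0[i] + t·p1[i].
  v1: (1-0.489)·(3.78,0.84) + 0.489·(8.02,0.44) = (5.8534,0.6444)
  v2: (1-0.489)·(3.25,2.26) + 0.489·(6.29,2.77) = (4.7366,2.5094)
  v3: (1-0.489)·(0.22,2.25) + 0.489·(1.21,5.48) = (0.7041,3.8295)
  v4: (1-0.489)·(-2.07,1.98) + 0.489·(-4.01,3.15) = (-3.0187,2.5521)
  v5: (1-0.489)·(-2.3,-0.12) + 0.489·(-4.14,-1.48) = (-3.1998,-0.7850)
  v6: (1-0.489)·(-1.01,-1.85) + 0.489·(-2.89,-7.53) = (-1.9293,-4.6275)
  v7: (1-0.489)·(2.22,-2.64) + 0.489·(4.53,-5.94) = (3.3496,-4.2537)
  v8: (1-0.489)·(2.9,-1.13) + 0.489·(6.64,-3.59) = (4.7289,-2.3329)
Shoelace sum Σ(x_i·y_{i+1} − x_{i+1}·y_i):
  i=1: 5.8534·2.5094 − 4.7366·0.6444 = +11.6361 (running +11.6361)
  i=2: 4.7366·3.8295 − 0.7041·2.5094 = +16.3716 (running +28.0078)
  i=3: 0.7041·2.5521 − -3.0187·3.8295 = +13.3568 (running +41.3646)
  i=4: -3.0187·-0.7850 − -3.1998·2.5521 = +10.5360 (running +51.9006)
  i=5: -3.1998·-4.6275 − -1.9293·-0.7850 = +13.2924 (running +65.1929)
  i=6: -1.9293·-4.2537 − 3.3496·-4.6275 = +23.7070 (running +88.9000)
  i=7: 3.3496·-2.3329 − 4.7289·-4.2537 = +12.3008 (running +101.2007)
  i=8: 4.7289·0.6444 − 5.8534·-2.3329 = +16.7028 (running +117.9035)
Area = |Σ|/2 = |117.9035|/2 = 58.9518

Area at t=0.489: 58.9518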